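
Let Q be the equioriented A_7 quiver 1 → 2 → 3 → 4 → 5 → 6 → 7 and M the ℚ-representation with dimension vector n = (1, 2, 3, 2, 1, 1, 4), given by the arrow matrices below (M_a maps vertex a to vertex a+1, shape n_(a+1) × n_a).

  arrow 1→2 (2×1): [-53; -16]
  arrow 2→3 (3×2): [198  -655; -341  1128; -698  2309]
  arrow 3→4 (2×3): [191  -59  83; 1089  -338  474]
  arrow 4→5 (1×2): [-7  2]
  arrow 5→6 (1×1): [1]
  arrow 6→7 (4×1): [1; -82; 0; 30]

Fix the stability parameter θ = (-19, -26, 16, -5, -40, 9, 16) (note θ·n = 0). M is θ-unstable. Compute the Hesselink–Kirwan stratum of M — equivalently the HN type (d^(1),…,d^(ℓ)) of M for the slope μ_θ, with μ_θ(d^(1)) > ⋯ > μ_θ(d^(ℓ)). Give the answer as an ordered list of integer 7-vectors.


Interval decomposition of M: I[1,7], I[2,4], I[3,3], I[7,7]^3.
HN type (ℓ=6): μ^(1)=16; μ^(2)=9; μ^(3)=11/2; μ^(4)=-29/3; μ^(5)=-45/2; μ^(6)=-26

((0, 0, 1, 0, 0, 0, 4); (0, 0, 0, 0, 0, 1, 0); (0, 0, 1, 1, 0, 0, 0); (0, 0, 1, 1, 1, 0, 0); (1, 1, 0, 0, 0, 0, 0); (0, 1, 0, 0, 0, 0, 0))


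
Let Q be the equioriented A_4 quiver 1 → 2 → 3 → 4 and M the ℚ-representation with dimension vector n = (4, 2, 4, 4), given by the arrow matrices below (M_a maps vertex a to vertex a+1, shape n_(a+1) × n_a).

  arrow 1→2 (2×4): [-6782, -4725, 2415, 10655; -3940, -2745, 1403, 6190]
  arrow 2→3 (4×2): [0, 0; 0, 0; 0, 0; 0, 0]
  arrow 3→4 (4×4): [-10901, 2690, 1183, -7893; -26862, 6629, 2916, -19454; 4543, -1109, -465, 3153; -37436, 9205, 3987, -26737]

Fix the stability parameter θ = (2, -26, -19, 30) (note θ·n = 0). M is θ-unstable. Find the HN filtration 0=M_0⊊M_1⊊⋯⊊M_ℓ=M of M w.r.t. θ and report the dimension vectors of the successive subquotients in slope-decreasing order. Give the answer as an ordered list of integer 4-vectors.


Via rank(M_{q-1}∘⋯∘M_p): M ≅ I[1,1]^2, I[1,2]^2, I[3,4]^4.
μ_θ-semistable layers: μ^(1)=30; μ^(2)=2; μ^(3)=-12; μ^(4)=-19

((0, 0, 0, 4); (2, 0, 0, 0); (2, 2, 0, 0); (0, 0, 4, 0))


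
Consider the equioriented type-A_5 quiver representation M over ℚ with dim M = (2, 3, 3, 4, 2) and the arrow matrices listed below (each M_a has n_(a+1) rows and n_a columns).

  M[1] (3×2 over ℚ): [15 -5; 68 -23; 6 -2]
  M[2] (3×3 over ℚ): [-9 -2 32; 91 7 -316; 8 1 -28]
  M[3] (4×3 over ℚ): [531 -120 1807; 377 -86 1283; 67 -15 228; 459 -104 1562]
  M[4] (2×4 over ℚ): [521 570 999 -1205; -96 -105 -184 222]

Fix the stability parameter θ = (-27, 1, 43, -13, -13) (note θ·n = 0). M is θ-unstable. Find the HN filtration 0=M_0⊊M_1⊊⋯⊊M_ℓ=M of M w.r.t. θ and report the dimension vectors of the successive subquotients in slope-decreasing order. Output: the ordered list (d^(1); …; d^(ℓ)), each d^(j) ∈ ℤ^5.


Barcode: M ≅ I[1,4], I[1,5], I[2,2], I[3,5], I[4,4]. HN layers by μ_θ (5 steps, strictly decreasing):
  μ^(1)=15; μ^(2)=17/3; μ^(3)=1; μ^(4)=-13; μ^(5)=-27

((0, 0, 1, 1, 0); (0, 0, 2, 2, 2); (0, 3, 0, 0, 0); (0, 0, 0, 1, 0); (2, 0, 0, 0, 0))


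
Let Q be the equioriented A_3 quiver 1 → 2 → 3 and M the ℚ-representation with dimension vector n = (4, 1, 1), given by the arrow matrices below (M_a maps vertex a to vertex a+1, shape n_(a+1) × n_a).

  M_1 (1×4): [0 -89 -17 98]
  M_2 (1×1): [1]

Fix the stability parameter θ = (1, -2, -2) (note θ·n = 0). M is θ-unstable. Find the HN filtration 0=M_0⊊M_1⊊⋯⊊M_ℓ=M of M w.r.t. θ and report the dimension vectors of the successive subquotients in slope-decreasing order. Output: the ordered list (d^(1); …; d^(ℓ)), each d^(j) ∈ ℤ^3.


Interval decomposition of M: I[1,1]^3, I[1,3].
HN type (ℓ=2): μ^(1)=1; μ^(2)=-1

((3, 0, 0); (1, 1, 1))


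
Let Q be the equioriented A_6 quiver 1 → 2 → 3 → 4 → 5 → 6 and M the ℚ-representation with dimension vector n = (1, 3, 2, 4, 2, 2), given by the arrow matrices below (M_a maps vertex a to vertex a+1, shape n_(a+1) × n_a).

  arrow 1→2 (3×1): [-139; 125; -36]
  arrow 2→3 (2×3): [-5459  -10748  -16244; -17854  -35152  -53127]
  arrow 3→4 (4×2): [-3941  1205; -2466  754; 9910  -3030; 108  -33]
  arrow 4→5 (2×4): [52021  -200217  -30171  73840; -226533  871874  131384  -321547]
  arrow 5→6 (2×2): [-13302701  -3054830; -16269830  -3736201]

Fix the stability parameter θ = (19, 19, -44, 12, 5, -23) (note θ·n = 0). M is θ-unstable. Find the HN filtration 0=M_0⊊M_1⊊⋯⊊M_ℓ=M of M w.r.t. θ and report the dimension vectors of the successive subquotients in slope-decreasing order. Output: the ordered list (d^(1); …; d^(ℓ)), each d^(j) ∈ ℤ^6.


Via rank(M_{q-1}∘⋯∘M_p): M ≅ I[1,6], I[2,2], I[2,6], I[4,4]^2.
μ_θ-semistable layers: μ^(1)=19; μ^(2)=12; μ^(3)=-2; μ^(4)=-25/2

((0, 1, 0, 0, 0, 0); (0, 0, 0, 2, 0, 0); (1, 1, 1, 2, 2, 2); (0, 1, 1, 0, 0, 0))


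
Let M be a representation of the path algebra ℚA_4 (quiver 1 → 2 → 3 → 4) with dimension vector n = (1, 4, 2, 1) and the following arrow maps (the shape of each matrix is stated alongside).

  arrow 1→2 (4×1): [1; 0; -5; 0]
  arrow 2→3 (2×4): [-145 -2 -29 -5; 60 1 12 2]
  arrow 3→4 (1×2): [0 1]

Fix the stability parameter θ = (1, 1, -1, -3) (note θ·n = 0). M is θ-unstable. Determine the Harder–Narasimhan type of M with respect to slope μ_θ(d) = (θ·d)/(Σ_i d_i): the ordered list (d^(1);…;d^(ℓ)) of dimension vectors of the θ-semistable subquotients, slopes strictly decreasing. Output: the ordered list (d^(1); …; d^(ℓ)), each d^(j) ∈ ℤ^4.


Via rank(M_{q-1}∘⋯∘M_p): M ≅ I[1,2], I[2,2], I[2,3], I[2,4].
μ_θ-semistable layers: μ^(1)=1; μ^(2)=0; μ^(3)=-1

((1, 2, 0, 0); (0, 1, 1, 0); (0, 1, 1, 1))


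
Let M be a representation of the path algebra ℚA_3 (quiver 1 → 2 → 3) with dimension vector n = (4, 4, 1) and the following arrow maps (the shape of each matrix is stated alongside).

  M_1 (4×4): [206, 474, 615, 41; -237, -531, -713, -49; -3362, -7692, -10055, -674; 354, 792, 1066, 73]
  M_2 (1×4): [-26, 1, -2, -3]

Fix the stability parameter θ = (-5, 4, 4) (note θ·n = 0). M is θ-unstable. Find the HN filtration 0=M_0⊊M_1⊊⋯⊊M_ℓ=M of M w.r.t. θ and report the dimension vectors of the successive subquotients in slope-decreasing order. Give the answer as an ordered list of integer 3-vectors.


Barcode: M ≅ I[1,1], I[1,2]^2, I[1,3], I[2,2]. HN layers by μ_θ (2 steps, strictly decreasing):
  μ^(1)=4; μ^(2)=-5

((0, 4, 1); (4, 0, 0))


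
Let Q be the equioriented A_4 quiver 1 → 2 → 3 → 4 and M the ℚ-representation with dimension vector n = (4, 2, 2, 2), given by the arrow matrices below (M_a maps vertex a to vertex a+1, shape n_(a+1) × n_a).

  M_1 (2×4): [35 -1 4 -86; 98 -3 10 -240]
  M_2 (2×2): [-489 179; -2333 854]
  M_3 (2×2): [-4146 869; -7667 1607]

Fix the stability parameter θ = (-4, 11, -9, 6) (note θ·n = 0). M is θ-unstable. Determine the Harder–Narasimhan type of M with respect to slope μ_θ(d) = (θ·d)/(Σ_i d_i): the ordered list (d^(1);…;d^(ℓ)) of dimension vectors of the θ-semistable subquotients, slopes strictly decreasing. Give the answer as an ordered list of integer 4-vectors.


Barcode: M ≅ I[1,1]^2, I[1,4]^2. HN layers by μ_θ (3 steps, strictly decreasing):
  μ^(1)=6; μ^(2)=1; μ^(3)=-4

((0, 0, 0, 2); (0, 2, 2, 0); (4, 0, 0, 0))


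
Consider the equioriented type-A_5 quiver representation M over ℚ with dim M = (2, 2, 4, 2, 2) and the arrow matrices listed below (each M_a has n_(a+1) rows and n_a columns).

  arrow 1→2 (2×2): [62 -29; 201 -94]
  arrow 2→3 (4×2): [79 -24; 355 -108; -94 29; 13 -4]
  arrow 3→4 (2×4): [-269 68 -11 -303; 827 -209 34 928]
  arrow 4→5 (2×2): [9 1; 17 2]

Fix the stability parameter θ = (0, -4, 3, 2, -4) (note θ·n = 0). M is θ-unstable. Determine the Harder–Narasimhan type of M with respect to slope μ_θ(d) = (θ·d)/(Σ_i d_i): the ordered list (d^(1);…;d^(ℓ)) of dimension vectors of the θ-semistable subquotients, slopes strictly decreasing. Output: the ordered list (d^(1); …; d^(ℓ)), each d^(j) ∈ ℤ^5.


Via rank(M_{q-1}∘⋯∘M_p): M ≅ I[1,5]^2, I[3,3]^2.
μ_θ-semistable layers: μ^(1)=3; μ^(2)=1/3; μ^(3)=-2

((0, 0, 2, 0, 0); (0, 0, 2, 2, 2); (2, 2, 0, 0, 0))


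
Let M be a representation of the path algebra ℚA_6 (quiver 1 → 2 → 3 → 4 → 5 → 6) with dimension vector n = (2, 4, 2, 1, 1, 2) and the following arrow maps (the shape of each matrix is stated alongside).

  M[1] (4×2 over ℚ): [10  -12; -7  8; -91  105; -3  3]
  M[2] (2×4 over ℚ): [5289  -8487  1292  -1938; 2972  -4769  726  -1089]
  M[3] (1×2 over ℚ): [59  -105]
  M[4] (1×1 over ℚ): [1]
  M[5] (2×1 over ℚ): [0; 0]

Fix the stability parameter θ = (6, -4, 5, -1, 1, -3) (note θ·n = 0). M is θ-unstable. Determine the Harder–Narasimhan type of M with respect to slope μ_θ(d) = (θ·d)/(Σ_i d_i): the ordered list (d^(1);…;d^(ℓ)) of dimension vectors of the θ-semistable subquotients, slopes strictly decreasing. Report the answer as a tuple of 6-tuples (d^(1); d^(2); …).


Interval decomposition of M: I[1,3], I[1,5], I[2,2]^2, I[6,6]^2.
HN type (ℓ=5): μ^(1)=5; μ^(2)=5/3; μ^(3)=1; μ^(4)=-3; μ^(5)=-4

((0, 0, 1, 0, 0, 0); (0, 0, 1, 1, 1, 0); (2, 2, 0, 0, 0, 0); (0, 0, 0, 0, 0, 2); (0, 2, 0, 0, 0, 0))


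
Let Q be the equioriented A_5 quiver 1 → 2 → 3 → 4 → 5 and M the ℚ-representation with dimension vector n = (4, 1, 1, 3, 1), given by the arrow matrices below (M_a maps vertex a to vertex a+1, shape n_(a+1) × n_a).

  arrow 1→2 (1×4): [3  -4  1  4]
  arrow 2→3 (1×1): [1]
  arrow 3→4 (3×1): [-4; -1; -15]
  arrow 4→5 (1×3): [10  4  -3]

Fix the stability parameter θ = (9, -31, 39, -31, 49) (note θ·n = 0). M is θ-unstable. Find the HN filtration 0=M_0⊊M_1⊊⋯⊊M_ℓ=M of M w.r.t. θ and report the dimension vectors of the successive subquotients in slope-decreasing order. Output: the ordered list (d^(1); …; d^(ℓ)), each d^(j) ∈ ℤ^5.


Via rank(M_{q-1}∘⋯∘M_p): M ≅ I[1,1]^3, I[1,5], I[4,4]^2.
μ_θ-semistable layers: μ^(1)=49; μ^(2)=9; μ^(3)=4; μ^(4)=-11; μ^(5)=-31

((0, 0, 0, 0, 1); (3, 0, 0, 0, 0); (0, 0, 1, 1, 0); (1, 1, 0, 0, 0); (0, 0, 0, 2, 0))


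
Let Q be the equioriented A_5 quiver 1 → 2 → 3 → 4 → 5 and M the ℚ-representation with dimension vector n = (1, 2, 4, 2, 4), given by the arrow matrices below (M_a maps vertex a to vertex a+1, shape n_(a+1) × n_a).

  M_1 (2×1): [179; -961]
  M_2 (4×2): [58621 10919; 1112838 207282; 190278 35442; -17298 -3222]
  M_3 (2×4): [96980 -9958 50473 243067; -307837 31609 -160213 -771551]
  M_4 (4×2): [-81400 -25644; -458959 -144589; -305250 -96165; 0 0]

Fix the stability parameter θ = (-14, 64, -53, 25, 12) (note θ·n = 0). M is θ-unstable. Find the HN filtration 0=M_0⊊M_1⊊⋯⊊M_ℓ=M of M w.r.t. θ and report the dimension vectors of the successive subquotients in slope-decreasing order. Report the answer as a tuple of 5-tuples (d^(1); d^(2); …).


Via rank(M_{q-1}∘⋯∘M_p): M ≅ I[1,2], I[2,5], I[3,3]^2, I[3,5], I[5,5]^2.
μ_θ-semistable layers: μ^(1)=64; μ^(2)=37/2; μ^(3)=12; μ^(4)=11/2; μ^(5)=-14; μ^(6)=-53

((0, 1, 0, 0, 0); (0, 0, 0, 2, 2); (0, 0, 0, 0, 2); (0, 1, 1, 0, 0); (1, 0, 0, 0, 0); (0, 0, 3, 0, 0))


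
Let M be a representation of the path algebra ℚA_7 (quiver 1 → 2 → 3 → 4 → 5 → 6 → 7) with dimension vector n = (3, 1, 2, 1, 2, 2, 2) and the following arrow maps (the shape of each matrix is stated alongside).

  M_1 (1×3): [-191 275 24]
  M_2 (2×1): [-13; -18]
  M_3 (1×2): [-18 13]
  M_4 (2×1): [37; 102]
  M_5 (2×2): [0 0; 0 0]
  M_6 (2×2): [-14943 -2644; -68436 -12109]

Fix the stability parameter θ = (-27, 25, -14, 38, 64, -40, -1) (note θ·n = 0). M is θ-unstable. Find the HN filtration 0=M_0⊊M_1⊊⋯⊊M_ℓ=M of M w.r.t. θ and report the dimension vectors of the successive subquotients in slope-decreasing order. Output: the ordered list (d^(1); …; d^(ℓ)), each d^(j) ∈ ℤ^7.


Barcode: M ≅ I[1,1]^2, I[1,3], I[3,5], I[5,5], I[6,7]^2. HN layers by μ_θ (7 steps, strictly decreasing):
  μ^(1)=64; μ^(2)=38; μ^(3)=11/2; μ^(4)=-1; μ^(5)=-14; μ^(6)=-27; μ^(7)=-40

((0, 0, 0, 0, 2, 0, 0); (0, 0, 0, 1, 0, 0, 0); (0, 1, 1, 0, 0, 0, 0); (0, 0, 0, 0, 0, 0, 2); (0, 0, 1, 0, 0, 0, 0); (3, 0, 0, 0, 0, 0, 0); (0, 0, 0, 0, 0, 2, 0))


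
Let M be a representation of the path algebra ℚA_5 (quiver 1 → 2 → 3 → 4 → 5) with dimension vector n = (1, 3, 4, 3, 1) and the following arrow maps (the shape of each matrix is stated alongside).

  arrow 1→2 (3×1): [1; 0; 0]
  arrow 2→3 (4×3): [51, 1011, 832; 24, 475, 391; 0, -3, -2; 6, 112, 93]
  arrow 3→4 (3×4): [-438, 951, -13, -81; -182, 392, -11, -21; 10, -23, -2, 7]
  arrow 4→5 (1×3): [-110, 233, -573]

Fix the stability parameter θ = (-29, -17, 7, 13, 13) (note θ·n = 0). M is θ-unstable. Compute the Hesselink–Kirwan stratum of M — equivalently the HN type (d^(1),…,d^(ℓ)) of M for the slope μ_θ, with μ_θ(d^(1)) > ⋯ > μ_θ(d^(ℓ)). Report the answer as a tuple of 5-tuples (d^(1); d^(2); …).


Interval decomposition of M: I[1,3], I[2,4], I[2,5], I[3,4].
HN type (ℓ=4): μ^(1)=13; μ^(2)=7; μ^(3)=-17; μ^(4)=-29

((0, 0, 0, 3, 1); (0, 0, 4, 0, 0); (0, 3, 0, 0, 0); (1, 0, 0, 0, 0))


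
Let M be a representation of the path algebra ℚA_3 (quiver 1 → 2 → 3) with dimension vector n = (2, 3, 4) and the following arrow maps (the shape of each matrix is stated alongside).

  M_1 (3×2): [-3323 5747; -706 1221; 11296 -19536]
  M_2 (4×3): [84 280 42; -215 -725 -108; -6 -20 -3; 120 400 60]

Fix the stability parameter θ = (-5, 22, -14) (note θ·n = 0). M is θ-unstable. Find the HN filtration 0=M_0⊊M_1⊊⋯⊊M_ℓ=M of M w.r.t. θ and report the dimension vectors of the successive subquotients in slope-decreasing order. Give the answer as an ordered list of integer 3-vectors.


Barcode: M ≅ I[1,3]^2, I[2,2], I[3,3]^2. HN layers by μ_θ (4 steps, strictly decreasing):
  μ^(1)=22; μ^(2)=4; μ^(3)=-5; μ^(4)=-14

((0, 1, 0); (0, 2, 2); (2, 0, 0); (0, 0, 2))


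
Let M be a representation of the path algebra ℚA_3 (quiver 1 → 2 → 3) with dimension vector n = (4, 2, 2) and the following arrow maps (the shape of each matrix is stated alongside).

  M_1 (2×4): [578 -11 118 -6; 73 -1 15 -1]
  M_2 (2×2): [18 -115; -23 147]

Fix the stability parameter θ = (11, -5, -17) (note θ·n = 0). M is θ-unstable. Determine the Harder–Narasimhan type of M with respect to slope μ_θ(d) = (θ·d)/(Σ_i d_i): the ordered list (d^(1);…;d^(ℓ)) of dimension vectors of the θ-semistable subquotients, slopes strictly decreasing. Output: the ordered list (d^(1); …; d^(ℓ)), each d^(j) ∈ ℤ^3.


Interval decomposition of M: I[1,1]^2, I[1,3]^2.
HN type (ℓ=2): μ^(1)=11; μ^(2)=-11/3

((2, 0, 0); (2, 2, 2))


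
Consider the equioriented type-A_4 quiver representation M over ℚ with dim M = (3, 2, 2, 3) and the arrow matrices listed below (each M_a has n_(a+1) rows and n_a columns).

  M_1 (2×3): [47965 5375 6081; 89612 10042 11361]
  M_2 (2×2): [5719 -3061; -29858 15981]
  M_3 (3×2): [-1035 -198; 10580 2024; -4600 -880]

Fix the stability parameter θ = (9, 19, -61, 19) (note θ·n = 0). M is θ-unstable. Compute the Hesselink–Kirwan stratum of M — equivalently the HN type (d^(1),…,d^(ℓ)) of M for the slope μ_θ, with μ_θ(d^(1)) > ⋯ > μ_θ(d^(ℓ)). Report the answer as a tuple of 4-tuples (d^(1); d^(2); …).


Via rank(M_{q-1}∘⋯∘M_p): M ≅ I[1,1], I[1,3], I[1,4], I[4,4]^2.
μ_θ-semistable layers: μ^(1)=19; μ^(2)=9; μ^(3)=-11

((0, 0, 0, 3); (1, 0, 0, 0); (2, 2, 2, 0))


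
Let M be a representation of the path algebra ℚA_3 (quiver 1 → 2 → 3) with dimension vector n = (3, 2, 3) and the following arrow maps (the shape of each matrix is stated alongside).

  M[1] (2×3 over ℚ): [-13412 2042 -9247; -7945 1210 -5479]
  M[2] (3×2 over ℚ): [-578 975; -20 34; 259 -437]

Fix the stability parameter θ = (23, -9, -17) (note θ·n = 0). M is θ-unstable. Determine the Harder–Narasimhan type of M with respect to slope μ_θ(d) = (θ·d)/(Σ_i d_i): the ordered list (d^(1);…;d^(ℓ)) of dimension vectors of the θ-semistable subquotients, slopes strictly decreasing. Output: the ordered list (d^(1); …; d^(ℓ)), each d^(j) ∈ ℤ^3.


Interval decomposition of M: I[1,1], I[1,3]^2, I[3,3].
HN type (ℓ=3): μ^(1)=23; μ^(2)=-1; μ^(3)=-17

((1, 0, 0); (2, 2, 2); (0, 0, 1))


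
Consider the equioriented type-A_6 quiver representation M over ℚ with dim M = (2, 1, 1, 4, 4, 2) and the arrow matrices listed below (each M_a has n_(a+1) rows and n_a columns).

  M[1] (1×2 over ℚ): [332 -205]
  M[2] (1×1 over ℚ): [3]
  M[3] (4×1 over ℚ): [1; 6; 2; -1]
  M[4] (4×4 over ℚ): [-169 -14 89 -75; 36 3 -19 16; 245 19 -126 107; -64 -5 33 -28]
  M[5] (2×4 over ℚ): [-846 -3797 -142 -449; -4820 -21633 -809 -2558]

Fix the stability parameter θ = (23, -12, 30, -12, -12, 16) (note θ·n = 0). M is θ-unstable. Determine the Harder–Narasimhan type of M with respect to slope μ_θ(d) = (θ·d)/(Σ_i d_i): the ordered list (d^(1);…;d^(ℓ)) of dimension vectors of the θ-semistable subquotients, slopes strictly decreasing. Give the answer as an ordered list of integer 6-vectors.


Via rank(M_{q-1}∘⋯∘M_p): M ≅ I[1,1], I[1,4], I[4,4], I[4,5], I[4,6], I[5,5], I[5,6].
μ_θ-semistable layers: μ^(1)=23; μ^(2)=16; μ^(3)=9; μ^(4)=11/2; μ^(5)=-12

((1, 0, 0, 0, 0, 0); (0, 0, 0, 0, 0, 2); (0, 0, 1, 1, 0, 0); (1, 1, 0, 0, 0, 0); (0, 0, 0, 3, 4, 0))


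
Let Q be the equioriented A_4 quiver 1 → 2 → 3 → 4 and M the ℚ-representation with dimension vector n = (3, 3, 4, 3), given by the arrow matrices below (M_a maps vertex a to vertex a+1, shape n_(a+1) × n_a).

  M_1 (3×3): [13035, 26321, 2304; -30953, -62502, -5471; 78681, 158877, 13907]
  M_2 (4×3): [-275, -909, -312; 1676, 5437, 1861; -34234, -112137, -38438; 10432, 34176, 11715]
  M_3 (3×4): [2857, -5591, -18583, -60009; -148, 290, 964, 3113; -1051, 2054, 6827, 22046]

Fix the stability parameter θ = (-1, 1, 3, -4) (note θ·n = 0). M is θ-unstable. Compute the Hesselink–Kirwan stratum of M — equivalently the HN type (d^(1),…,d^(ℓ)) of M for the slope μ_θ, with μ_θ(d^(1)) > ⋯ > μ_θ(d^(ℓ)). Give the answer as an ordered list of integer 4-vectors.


Barcode: M ≅ I[1,4]^3, I[3,3]. HN layers by μ_θ (3 steps, strictly decreasing):
  μ^(1)=3; μ^(2)=0; μ^(3)=-1

((0, 0, 1, 0); (0, 3, 3, 3); (3, 0, 0, 0))


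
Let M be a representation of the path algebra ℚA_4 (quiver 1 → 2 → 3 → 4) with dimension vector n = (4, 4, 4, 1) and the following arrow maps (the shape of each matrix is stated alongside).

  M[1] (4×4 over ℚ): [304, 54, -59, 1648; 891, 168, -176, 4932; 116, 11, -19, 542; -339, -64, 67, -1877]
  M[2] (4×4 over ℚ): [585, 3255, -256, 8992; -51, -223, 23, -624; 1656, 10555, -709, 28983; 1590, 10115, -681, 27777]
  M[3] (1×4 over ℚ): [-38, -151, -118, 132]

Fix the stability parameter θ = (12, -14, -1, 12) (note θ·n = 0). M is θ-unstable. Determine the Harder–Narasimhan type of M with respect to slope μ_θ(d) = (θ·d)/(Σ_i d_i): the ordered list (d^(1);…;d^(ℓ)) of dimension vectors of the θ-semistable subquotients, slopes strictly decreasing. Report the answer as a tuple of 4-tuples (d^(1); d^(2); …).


Interval decomposition of M: I[1,2], I[1,3]^2, I[1,4], I[3,3].
HN type (ℓ=2): μ^(1)=12; μ^(2)=-1

((0, 0, 0, 1); (4, 4, 4, 0))


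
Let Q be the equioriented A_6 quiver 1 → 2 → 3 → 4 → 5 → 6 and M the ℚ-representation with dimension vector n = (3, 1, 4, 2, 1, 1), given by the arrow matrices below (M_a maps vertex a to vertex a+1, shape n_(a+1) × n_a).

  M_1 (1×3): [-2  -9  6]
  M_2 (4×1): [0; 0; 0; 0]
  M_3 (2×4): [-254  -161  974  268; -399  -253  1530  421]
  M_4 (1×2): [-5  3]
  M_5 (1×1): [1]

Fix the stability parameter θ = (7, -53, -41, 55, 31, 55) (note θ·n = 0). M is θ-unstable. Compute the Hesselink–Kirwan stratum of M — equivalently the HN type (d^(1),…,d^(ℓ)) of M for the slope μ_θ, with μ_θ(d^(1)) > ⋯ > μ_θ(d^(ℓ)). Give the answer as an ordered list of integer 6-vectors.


Via rank(M_{q-1}∘⋯∘M_p): M ≅ I[1,1]^2, I[1,2], I[3,3]^2, I[3,4], I[3,6].
μ_θ-semistable layers: μ^(1)=55; μ^(2)=43; μ^(3)=7; μ^(4)=-23; μ^(5)=-41

((0, 0, 0, 1, 0, 1); (0, 0, 0, 1, 1, 0); (2, 0, 0, 0, 0, 0); (1, 1, 0, 0, 0, 0); (0, 0, 4, 0, 0, 0))


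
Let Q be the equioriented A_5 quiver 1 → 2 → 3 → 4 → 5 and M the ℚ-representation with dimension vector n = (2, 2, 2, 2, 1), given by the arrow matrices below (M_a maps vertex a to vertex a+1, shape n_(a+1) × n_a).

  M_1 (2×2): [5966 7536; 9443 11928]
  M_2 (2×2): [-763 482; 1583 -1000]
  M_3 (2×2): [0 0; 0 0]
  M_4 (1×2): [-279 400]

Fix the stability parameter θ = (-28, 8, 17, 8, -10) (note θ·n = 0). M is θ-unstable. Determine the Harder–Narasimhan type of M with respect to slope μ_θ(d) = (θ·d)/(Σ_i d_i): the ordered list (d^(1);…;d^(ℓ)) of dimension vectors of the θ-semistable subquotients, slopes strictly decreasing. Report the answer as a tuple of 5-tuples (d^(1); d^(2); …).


Barcode: M ≅ I[1,1], I[1,3], I[2,3], I[4,4], I[4,5]. HN layers by μ_θ (4 steps, strictly decreasing):
  μ^(1)=17; μ^(2)=8; μ^(3)=-1; μ^(4)=-28

((0, 0, 2, 0, 0); (0, 2, 0, 1, 0); (0, 0, 0, 1, 1); (2, 0, 0, 0, 0))


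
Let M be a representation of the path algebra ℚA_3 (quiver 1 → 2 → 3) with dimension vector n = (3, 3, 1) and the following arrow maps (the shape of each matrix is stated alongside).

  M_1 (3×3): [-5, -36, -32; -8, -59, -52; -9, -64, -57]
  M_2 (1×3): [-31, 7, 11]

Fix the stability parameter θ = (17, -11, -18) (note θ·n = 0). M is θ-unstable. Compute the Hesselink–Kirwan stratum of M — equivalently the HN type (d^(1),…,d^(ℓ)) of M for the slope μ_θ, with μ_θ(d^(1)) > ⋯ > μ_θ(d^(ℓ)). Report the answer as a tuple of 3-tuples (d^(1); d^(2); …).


Interval decomposition of M: I[1,2]^2, I[1,3].
HN type (ℓ=2): μ^(1)=3; μ^(2)=-4

((2, 2, 0); (1, 1, 1))


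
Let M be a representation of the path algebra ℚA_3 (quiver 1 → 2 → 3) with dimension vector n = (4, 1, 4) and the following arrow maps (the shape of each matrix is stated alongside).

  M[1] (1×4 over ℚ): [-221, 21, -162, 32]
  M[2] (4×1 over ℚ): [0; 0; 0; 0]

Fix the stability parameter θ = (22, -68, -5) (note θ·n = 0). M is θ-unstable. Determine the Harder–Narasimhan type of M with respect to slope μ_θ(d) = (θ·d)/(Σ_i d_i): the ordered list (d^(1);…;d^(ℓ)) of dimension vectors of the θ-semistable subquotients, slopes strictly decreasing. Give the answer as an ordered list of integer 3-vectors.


Via rank(M_{q-1}∘⋯∘M_p): M ≅ I[1,1]^3, I[1,2], I[3,3]^4.
μ_θ-semistable layers: μ^(1)=22; μ^(2)=-5; μ^(3)=-23

((3, 0, 0); (0, 0, 4); (1, 1, 0))


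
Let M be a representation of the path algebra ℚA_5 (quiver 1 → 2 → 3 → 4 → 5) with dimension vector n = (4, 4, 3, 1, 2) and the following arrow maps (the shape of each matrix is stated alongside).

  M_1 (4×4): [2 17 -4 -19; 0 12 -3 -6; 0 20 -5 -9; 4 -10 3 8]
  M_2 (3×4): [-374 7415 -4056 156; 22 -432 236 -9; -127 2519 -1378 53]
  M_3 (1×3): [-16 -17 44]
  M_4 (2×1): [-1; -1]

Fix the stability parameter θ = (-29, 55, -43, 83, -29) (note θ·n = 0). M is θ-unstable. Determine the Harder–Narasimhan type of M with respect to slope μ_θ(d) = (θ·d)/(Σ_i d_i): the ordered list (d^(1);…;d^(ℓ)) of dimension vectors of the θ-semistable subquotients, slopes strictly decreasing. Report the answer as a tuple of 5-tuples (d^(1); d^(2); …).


Interval decomposition of M: I[1,1], I[1,3]^2, I[1,5], I[2,2], I[5,5].
HN type (ℓ=4): μ^(1)=55; μ^(2)=27; μ^(3)=6; μ^(4)=-29

((0, 1, 0, 0, 0); (0, 0, 0, 1, 1); (0, 3, 3, 0, 0); (4, 0, 0, 0, 1))


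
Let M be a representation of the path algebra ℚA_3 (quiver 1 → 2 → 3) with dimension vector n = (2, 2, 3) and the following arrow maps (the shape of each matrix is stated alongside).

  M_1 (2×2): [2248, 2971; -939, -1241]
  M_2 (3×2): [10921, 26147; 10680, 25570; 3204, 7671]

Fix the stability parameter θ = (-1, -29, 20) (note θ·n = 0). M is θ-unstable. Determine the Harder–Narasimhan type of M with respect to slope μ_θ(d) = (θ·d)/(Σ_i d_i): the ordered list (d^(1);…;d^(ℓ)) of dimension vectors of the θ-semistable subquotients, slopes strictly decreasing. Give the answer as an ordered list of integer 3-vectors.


Barcode: M ≅ I[1,3]^2, I[3,3]. HN layers by μ_θ (2 steps, strictly decreasing):
  μ^(1)=20; μ^(2)=-15

((0, 0, 3); (2, 2, 0))


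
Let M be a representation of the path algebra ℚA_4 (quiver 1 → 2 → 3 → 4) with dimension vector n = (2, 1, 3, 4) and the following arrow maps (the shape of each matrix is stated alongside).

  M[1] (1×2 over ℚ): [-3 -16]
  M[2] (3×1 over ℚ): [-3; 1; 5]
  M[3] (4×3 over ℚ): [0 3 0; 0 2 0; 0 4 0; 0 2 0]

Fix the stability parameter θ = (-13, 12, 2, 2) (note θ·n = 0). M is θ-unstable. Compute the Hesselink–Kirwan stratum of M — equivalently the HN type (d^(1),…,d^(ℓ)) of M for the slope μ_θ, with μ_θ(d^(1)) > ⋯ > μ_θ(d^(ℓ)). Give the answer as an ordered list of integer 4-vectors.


Barcode: M ≅ I[1,1], I[1,4], I[3,3]^2, I[4,4]^3. HN layers by μ_θ (3 steps, strictly decreasing):
  μ^(1)=16/3; μ^(2)=2; μ^(3)=-13

((0, 1, 1, 1); (0, 0, 2, 3); (2, 0, 0, 0))


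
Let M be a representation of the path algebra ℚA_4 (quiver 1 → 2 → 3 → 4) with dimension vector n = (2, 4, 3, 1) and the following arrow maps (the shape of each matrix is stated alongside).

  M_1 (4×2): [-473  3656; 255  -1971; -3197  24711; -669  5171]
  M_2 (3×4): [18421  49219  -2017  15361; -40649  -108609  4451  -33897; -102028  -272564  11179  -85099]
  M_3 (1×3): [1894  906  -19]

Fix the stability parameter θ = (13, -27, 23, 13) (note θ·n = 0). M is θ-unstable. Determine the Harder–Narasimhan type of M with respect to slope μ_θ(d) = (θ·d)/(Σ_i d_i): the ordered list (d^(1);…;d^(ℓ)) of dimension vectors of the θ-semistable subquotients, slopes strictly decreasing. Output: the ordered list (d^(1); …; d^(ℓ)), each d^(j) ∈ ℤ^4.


Barcode: M ≅ I[1,2], I[1,4], I[2,3]^2. HN layers by μ_θ (4 steps, strictly decreasing):
  μ^(1)=23; μ^(2)=18; μ^(3)=-7; μ^(4)=-27

((0, 0, 2, 0); (0, 0, 1, 1); (2, 2, 0, 0); (0, 2, 0, 0))


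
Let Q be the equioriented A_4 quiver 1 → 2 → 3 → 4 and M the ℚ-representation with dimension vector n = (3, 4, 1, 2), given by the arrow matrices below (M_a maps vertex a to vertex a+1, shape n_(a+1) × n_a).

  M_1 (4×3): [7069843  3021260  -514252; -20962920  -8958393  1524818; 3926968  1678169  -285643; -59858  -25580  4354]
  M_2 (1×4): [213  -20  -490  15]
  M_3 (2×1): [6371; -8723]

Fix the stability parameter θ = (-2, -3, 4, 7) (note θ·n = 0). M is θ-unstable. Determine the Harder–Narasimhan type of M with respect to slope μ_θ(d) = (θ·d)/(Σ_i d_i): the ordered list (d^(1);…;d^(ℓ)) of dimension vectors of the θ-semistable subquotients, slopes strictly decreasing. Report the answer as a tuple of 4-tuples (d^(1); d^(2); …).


Via rank(M_{q-1}∘⋯∘M_p): M ≅ I[1,2]^2, I[1,4], I[2,2], I[4,4].
μ_θ-semistable layers: μ^(1)=7; μ^(2)=4; μ^(3)=-5/2; μ^(4)=-3

((0, 0, 0, 2); (0, 0, 1, 0); (3, 3, 0, 0); (0, 1, 0, 0))


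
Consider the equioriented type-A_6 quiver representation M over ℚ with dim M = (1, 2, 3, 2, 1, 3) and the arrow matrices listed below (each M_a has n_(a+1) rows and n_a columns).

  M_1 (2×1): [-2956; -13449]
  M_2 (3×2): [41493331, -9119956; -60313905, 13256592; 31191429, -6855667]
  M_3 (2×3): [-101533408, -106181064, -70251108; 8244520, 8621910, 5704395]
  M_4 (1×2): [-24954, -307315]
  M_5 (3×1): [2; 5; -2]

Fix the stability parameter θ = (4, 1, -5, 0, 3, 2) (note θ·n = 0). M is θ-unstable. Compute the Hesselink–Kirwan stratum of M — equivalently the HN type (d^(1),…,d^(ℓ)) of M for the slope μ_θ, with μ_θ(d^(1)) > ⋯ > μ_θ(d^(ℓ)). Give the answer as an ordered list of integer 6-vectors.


Interval decomposition of M: I[1,6], I[2,3], I[3,3], I[4,4], I[6,6]^2.
HN type (ℓ=5): μ^(1)=5/2; μ^(2)=2; μ^(3)=0; μ^(4)=-2; μ^(5)=-5

((0, 0, 0, 0, 1, 1); (0, 0, 0, 0, 0, 2); (1, 1, 1, 2, 0, 0); (0, 1, 1, 0, 0, 0); (0, 0, 1, 0, 0, 0))


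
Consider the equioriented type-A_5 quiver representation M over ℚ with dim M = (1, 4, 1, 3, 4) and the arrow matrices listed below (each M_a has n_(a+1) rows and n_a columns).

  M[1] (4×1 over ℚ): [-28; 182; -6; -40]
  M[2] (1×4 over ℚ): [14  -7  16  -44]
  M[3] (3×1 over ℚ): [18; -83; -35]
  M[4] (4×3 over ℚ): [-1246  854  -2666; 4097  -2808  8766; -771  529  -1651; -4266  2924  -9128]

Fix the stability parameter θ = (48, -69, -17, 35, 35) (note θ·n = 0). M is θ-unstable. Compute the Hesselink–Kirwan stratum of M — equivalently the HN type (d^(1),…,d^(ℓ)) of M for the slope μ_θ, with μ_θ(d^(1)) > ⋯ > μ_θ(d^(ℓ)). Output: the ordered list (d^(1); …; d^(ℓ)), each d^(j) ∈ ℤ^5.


Barcode: M ≅ I[1,4], I[2,2]^3, I[4,5]^2, I[5,5]^2. HN layers by μ_θ (3 steps, strictly decreasing):
  μ^(1)=35; μ^(2)=-38/3; μ^(3)=-69

((0, 0, 0, 3, 4); (1, 1, 1, 0, 0); (0, 3, 0, 0, 0))


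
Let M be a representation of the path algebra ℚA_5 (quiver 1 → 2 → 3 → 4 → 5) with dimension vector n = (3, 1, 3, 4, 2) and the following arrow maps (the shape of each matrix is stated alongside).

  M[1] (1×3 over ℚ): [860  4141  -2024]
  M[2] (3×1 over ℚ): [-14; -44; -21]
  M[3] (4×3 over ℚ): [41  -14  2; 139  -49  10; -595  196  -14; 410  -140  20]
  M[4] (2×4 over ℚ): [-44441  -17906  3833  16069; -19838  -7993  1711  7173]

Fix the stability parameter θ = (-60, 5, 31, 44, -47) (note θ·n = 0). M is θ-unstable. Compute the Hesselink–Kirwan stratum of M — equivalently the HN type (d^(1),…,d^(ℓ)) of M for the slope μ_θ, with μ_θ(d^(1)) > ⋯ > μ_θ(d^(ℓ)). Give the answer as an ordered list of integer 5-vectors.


Interval decomposition of M: I[1,1]^2, I[1,3], I[3,4], I[3,5], I[4,4], I[4,5].
HN type (ℓ=6): μ^(1)=44; μ^(2)=31; μ^(3)=28/3; μ^(4)=5; μ^(5)=-3/2; μ^(6)=-60

((0, 0, 0, 2, 0); (0, 0, 2, 0, 0); (0, 0, 1, 1, 1); (0, 1, 0, 0, 0); (0, 0, 0, 1, 1); (3, 0, 0, 0, 0))


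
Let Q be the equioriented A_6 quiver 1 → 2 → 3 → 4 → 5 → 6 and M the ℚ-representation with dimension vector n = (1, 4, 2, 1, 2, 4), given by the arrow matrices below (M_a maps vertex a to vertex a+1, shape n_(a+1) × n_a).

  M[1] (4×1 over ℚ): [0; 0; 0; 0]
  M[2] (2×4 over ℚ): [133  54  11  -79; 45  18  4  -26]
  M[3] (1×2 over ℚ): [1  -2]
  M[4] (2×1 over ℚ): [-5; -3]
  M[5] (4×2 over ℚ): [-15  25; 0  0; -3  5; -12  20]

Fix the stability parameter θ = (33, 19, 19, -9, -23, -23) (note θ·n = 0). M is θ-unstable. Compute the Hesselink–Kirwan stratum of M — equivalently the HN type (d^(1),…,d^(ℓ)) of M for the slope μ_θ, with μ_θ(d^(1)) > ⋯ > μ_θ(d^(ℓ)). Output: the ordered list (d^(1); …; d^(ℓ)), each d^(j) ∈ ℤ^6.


Via rank(M_{q-1}∘⋯∘M_p): M ≅ I[1,1], I[2,2]^2, I[2,3], I[2,5], I[5,6], I[6,6]^3.
μ_θ-semistable layers: μ^(1)=33; μ^(2)=19; μ^(3)=3/2; μ^(4)=-23

((1, 0, 0, 0, 0, 0); (0, 3, 1, 0, 0, 0); (0, 1, 1, 1, 1, 0); (0, 0, 0, 0, 1, 4))


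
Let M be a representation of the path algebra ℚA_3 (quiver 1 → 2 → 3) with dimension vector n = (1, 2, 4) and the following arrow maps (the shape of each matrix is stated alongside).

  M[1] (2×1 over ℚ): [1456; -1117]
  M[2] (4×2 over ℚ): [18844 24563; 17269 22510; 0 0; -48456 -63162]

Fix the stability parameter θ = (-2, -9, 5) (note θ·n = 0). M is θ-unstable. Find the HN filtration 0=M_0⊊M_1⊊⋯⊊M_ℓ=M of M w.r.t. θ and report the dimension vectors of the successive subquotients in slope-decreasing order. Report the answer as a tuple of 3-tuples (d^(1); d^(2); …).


Barcode: M ≅ I[1,3], I[2,3], I[3,3]^2. HN layers by μ_θ (3 steps, strictly decreasing):
  μ^(1)=5; μ^(2)=-11/2; μ^(3)=-9

((0, 0, 4); (1, 1, 0); (0, 1, 0))


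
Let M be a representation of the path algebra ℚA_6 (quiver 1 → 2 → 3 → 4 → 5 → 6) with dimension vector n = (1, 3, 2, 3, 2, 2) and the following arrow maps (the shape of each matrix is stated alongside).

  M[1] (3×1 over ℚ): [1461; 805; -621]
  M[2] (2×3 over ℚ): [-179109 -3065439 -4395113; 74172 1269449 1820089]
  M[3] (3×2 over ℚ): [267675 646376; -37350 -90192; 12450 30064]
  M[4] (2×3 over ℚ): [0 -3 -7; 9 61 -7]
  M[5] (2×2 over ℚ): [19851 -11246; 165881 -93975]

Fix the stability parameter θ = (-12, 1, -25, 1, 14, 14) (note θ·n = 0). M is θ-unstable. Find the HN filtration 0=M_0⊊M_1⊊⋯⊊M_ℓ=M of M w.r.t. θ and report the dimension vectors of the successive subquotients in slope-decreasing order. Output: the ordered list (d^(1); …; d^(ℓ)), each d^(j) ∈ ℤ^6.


Barcode: M ≅ I[1,6], I[2,2], I[2,3], I[4,4], I[4,6]. HN layers by μ_θ (3 steps, strictly decreasing):
  μ^(1)=14; μ^(2)=1; μ^(3)=-12

((0, 0, 0, 0, 2, 2); (0, 1, 0, 3, 0, 0); (1, 2, 2, 0, 0, 0))


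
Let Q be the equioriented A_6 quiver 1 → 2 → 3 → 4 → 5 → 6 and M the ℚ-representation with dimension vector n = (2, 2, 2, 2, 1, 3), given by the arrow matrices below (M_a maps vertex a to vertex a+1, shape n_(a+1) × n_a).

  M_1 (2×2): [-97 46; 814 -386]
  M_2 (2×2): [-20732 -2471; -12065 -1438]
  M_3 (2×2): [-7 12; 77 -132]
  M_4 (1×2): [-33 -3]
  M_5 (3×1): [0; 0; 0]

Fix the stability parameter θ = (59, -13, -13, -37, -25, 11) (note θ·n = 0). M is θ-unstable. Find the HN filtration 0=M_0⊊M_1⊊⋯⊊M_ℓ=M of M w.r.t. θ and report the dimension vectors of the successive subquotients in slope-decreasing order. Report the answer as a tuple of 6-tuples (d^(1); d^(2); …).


Via rank(M_{q-1}∘⋯∘M_p): M ≅ I[1,3], I[1,4], I[4,5], I[6,6]^3.
μ_θ-semistable layers: μ^(1)=11; μ^(2)=-1; μ^(3)=-25; μ^(4)=-37

((1, 1, 1, 0, 0, 3); (1, 1, 1, 1, 0, 0); (0, 0, 0, 0, 1, 0); (0, 0, 0, 1, 0, 0))


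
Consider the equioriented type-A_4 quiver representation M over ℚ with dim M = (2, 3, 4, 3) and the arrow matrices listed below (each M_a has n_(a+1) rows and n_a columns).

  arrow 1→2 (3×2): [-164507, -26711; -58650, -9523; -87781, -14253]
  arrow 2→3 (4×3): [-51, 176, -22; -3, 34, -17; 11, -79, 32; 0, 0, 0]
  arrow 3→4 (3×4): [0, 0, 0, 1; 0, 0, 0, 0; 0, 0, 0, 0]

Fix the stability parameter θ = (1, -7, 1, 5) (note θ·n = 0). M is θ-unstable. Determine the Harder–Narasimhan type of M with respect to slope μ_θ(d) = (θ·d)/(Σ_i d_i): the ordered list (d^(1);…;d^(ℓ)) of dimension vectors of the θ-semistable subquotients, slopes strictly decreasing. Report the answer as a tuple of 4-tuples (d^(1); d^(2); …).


Barcode: M ≅ I[1,3]^2, I[2,3], I[3,4], I[4,4]^2. HN layers by μ_θ (4 steps, strictly decreasing):
  μ^(1)=5; μ^(2)=1; μ^(3)=-3; μ^(4)=-7

((0, 0, 0, 3); (0, 0, 4, 0); (2, 2, 0, 0); (0, 1, 0, 0))


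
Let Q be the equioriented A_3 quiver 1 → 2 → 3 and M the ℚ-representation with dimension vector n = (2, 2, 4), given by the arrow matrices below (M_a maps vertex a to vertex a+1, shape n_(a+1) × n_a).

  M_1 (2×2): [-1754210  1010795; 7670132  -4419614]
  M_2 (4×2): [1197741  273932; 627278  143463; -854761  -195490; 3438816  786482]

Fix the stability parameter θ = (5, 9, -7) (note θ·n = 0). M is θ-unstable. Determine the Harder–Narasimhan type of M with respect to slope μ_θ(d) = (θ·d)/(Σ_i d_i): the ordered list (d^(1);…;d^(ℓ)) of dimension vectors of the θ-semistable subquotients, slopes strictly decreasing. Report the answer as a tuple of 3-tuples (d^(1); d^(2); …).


Barcode: M ≅ I[1,1], I[1,3], I[2,3], I[3,3]^2. HN layers by μ_θ (4 steps, strictly decreasing):
  μ^(1)=5; μ^(2)=7/3; μ^(3)=1; μ^(4)=-7

((1, 0, 0); (1, 1, 1); (0, 1, 1); (0, 0, 2))


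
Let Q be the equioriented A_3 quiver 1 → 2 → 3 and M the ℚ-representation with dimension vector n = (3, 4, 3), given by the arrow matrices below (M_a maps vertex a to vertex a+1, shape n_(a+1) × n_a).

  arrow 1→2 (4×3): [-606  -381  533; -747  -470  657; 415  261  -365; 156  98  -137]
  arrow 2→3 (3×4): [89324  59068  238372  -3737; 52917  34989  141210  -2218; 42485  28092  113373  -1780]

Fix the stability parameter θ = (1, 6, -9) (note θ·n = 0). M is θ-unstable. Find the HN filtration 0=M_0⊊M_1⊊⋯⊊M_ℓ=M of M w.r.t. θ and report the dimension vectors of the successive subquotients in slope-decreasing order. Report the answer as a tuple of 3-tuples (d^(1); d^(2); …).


Barcode: M ≅ I[1,3]^3, I[2,2]. HN layers by μ_θ (2 steps, strictly decreasing):
  μ^(1)=6; μ^(2)=-2/3

((0, 1, 0); (3, 3, 3))


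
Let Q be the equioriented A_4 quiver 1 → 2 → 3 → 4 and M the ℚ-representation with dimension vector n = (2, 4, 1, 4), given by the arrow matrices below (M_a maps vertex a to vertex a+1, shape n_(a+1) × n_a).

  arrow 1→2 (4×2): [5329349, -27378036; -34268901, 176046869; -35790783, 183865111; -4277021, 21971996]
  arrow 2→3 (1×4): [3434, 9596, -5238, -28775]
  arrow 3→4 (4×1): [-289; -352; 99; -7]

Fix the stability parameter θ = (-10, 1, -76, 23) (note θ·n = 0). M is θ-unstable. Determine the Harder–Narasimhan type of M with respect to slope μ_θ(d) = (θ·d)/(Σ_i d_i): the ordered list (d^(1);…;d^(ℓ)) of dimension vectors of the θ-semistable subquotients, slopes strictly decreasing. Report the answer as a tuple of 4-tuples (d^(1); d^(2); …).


Via rank(M_{q-1}∘⋯∘M_p): M ≅ I[1,2], I[1,4], I[2,2]^2, I[4,4]^3.
μ_θ-semistable layers: μ^(1)=23; μ^(2)=1; μ^(3)=-10; μ^(4)=-85/3

((0, 0, 0, 4); (0, 3, 0, 0); (1, 0, 0, 0); (1, 1, 1, 0))


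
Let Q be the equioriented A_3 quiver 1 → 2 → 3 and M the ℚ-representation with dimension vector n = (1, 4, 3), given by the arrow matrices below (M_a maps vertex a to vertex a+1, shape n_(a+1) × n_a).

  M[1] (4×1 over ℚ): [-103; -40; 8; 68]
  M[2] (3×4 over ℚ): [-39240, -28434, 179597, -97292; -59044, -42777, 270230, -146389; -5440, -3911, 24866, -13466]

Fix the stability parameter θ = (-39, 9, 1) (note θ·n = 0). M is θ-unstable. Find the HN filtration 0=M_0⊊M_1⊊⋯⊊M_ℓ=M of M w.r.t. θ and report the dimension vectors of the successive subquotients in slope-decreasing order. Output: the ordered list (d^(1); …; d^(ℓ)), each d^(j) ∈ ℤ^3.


Barcode: M ≅ I[1,2], I[2,3]^3. HN layers by μ_θ (3 steps, strictly decreasing):
  μ^(1)=9; μ^(2)=5; μ^(3)=-39

((0, 1, 0); (0, 3, 3); (1, 0, 0))


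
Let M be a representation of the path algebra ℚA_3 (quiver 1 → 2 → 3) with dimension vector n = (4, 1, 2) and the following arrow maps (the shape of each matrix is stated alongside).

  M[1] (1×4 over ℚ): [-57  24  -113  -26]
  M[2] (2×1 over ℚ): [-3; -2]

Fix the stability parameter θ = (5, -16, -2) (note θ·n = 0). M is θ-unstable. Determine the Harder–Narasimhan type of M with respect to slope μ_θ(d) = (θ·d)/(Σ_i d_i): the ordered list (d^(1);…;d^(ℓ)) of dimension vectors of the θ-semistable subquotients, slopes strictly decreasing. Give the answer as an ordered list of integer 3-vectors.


Via rank(M_{q-1}∘⋯∘M_p): M ≅ I[1,1]^3, I[1,3], I[3,3].
μ_θ-semistable layers: μ^(1)=5; μ^(2)=-2; μ^(3)=-11/2

((3, 0, 0); (0, 0, 2); (1, 1, 0))


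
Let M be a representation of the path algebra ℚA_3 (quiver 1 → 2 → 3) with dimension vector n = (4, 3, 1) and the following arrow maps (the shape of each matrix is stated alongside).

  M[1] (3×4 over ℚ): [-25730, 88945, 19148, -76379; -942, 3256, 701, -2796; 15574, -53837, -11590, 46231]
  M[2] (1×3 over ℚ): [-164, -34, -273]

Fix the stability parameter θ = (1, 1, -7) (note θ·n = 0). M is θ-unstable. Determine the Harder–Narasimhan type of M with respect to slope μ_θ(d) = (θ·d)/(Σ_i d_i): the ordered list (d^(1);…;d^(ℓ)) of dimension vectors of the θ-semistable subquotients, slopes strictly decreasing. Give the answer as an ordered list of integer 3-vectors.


Via rank(M_{q-1}∘⋯∘M_p): M ≅ I[1,1]^2, I[1,2], I[1,3], I[2,2].
μ_θ-semistable layers: μ^(1)=1; μ^(2)=-5/3

((3, 2, 0); (1, 1, 1))
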